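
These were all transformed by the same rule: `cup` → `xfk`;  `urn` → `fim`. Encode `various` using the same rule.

Letters are reflected about the middle of the alphabet (position → 25−position): Atbash.
For various: v↔e, a↔z, r↔i, i↔r, o↔l, u↔f, s↔h.

ezirlfh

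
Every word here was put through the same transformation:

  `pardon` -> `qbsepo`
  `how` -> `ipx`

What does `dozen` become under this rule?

epafo

It's a constant shift of +1 (ROT1).
On dozen: d+1=e, o+1=p, z+1=a, e+1=f, n+1=o.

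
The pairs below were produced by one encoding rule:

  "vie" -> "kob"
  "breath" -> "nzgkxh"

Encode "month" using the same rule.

The output letters match the input read backwards, each shifted +6: vie reversed is eiv. The word is reversed, then every letter is shifted forward by 6.
Applying it to month: reverse → htnom; then shift: h+6=n, t+6=z, n+6=t, o+6=u, m+6=s.

nztus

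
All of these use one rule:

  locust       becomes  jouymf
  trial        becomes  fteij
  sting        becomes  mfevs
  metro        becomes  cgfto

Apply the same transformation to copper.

l(11)→j(9) and o(14)→o(14) fit y≡19x+8 (mod 26); the inverse of 19 mod 26 is 11. Each letter's alphabet position (a=0..z=25) is mapped through 19·x+8 mod 26 — an affine cipher.
For copper: c(2)→19·2+8≡20=u; o(14)→19·14+8≡14=o; p(15)→19·15+8≡7=h; p(15)→19·15+8≡7=h; e(4)→19·4+8≡6=g; r(17)→19·17+8≡19=t (all mod 26).

uohhgt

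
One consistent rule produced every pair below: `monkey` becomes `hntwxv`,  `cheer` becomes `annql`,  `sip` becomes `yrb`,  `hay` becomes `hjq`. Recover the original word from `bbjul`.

class

The output letters match the input read backwards, each shifted +9: monkey reversed is yeknom. Read the word backwards and shift each letter +9.
Undoing it on bbjul: shift back: b−9=s, b−9=s, j−9=a, u−9=l, l−9=c → ssalc; then reverse → class.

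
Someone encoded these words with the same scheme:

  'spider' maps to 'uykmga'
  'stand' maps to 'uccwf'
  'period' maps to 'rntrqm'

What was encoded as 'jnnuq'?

The shifts repeat in a cycle of length 2: positions 0,1,… shift by +2, +9, then the pattern repeats.
Undoing it on jnnuq: j−2=h, n−9=e, n−2=l, u−9=l, q−2=o.

hello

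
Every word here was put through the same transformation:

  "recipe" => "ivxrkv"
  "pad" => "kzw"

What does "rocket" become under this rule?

Each pair mirrors across the alphabet (r↔i, e↔v, c↔x): positions sum to 25. Each letter is replaced by its mirror in the alphabet: a↔z, b↔y, c↔x, and so on (the Atbash cipher).
On rocket: r↔i, o↔l, c↔x, k↔p, e↔v, t↔g.

ilxpvg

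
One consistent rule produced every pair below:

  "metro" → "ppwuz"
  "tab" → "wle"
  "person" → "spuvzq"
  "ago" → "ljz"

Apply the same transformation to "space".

The rule splits by letter class: vowels +11, consonants +3.
On space: s(cons)+3=v, p(cons)+3=s, a(vowel)+11=l, c(cons)+3=f, e(vowel)+11=p.

vslfp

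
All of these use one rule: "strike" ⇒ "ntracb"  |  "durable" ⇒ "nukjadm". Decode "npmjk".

The output letters match the input read backwards, each shifted +9: strike reversed is ekirts. Two steps: reverse the string, then apply a Caesar shift of +9.
Reversing it on npmjk: shift back: n−9=e, p−9=g, m−9=d, j−9=a, k−9=b → egdab; then reverse → badge.

badge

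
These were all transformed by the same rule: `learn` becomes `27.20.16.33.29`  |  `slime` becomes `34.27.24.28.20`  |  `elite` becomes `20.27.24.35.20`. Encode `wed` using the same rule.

38.20.19

l is letter #12 and maps to 27: an offset of 15. Letters become their 1-based position plus 15 (so a→16, b→17, …).
On wed: w=23→38, e=5→20, d=4→19.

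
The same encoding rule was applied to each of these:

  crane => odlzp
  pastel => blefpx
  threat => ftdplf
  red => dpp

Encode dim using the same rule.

The shift depends on letter class: consonant c→o is +12, but vowel a→l is +11. Two shifts are in play — +11 for a/e/i/o/u, +12 for every other letter.
For dim: d(cons)+12=p, i(vowel)+11=t, m(cons)+12=y.

pty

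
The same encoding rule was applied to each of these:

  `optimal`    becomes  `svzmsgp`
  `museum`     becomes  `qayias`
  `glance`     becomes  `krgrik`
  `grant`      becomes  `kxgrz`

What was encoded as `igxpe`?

early

Shifts by position in optimal: pos 0: o→s (+4), pos 1: p→v (+6), pos 2: t→z (+6), pos 3: i→m (+4), pos 4: m→s (+6), pos 5: a→g (+6) — repeating every 3. It's a Vigenère-style cipher with numeric key [4,6,6]: position i shifts by key[i mod 3].
Reversing it on igxpe: i−4=e, g−6=a, x−6=r, p−4=l, e−6=y.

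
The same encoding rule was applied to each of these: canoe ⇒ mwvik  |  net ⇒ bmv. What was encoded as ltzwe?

world

The word is reversed, then every letter is shifted forward by 8.
Reversing it on ltzwe: shift back: l−8=d, t−8=l, z−8=r, w−8=o, e−8=w → dlrow; then reverse → world.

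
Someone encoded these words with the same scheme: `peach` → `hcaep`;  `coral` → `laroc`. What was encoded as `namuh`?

The output letters match the input read backwards: peach reversed is hcaep. The word is simply reversed.
Decoding namuh: then reverse → human.

human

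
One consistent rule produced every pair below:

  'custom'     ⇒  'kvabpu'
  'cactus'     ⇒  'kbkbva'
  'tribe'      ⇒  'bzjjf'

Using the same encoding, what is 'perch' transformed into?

Two shifts are in play — +1 for a/e/i/o/u, +8 for every other letter.
Applying it to perch: p(cons)+8=x, e(vowel)+1=f, r(cons)+8=z, c(cons)+8=k, h(cons)+8=p.

xfzkp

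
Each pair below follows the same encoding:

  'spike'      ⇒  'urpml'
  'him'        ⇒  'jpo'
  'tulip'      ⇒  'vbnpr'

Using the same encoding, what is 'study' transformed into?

The rule splits by letter class: vowels +7, consonants +2.
Applying it to study: s(cons)+2=u, t(cons)+2=v, u(vowel)+7=b, d(cons)+2=f, y(cons)+2=a.

uvbfa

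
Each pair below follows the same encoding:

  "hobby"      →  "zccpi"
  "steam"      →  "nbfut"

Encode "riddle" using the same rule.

The output letters match the input read backwards, each shifted +1: hobby reversed is ybboh. The word is reversed, then every letter is shifted forward by 1.
On riddle: reverse → elddir; then shift: e+1=f, l+1=m, d+1=e, d+1=e, i+1=j, r+1=s.

fmeejs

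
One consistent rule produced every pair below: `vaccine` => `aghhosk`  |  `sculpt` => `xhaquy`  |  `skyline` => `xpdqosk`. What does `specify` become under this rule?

xukhokd

The shift depends on letter class: consonant v→a is +5, but vowel a→g is +6. Two shifts are in play — +6 for a/e/i/o/u, +5 for every other letter.
On specify: s(cons)+5=x, p(cons)+5=u, e(vowel)+6=k, c(cons)+5=h, i(vowel)+6=o, f(cons)+5=k, y(cons)+5=d.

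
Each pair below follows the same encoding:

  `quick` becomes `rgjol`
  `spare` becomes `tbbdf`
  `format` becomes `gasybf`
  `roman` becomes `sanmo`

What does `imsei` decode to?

harsh

Shifts by position in quick: pos 0: q→r (+1), pos 1: u→g (+12), pos 2: i→j (+1), pos 3: c→o (+12) — repeating every 2. It's a Vigenère-style cipher with numeric key [1,12]: position i shifts by key[i mod 2].
Undoing it on imsei: i−1=h, m−12=a, s−1=r, e−12=s, i−1=h.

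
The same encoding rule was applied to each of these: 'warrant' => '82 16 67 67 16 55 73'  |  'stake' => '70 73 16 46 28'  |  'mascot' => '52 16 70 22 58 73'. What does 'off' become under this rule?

w(#23)→82 and a(#1)→16: differences scale by 3, so n = 3·pos + 13. With a=1..z=26, the number is 3·pos + 13.
For off: o=15→58, f=6→31, f=6→31.

58 31 31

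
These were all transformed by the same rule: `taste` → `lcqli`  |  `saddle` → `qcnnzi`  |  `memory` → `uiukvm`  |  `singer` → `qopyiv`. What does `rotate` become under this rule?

vklcli

t(19)→l(11) and a(0)→c(2) fit y≡21x+2 (mod 26); the inverse of 21 mod 26 is 5. Each letter's alphabet position (a=0..z=25) is mapped through 21·x+2 mod 26 — an affine cipher.
For rotate: r(17)→21·17+2≡21=v; o(14)→21·14+2≡10=k; t(19)→21·19+2≡11=l; a(0)→21·0+2≡2=c; t(19)→21·19+2≡11=l; e(4)→21·4+2≡8=i (all mod 26).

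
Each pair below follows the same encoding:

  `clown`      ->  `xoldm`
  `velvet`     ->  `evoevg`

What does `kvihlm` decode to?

Each letter is replaced by its mirror in the alphabet: a↔z, b↔y, c↔x, and so on (the Atbash cipher).
Undoing it on kvihlm: k↔p, v↔e, i↔r, h↔s, l↔o, m↔n.

person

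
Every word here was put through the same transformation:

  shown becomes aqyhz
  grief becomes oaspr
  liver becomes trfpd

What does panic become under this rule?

In shown: s→a is +8, h→q is +9, o→y is +10, w→h is +11 — the shift increases by 1 each position. Letter i (0-indexed) is shifted by i+8, so successive shifts are 8, 9, 10, ….
For panic: p+8=x, a+9=j, n+10=x, i+11=t, c+12=o.

xjxto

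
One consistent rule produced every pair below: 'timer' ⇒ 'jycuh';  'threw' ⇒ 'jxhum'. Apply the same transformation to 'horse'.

xehiu

Compare letters: t→j is +16, i→y is +16, m→c is +16 — a constant shift. Each letter is shifted forward by 16 in the alphabet (a Caesar shift of +16).
For horse: h+16=x, o+16=e, r+16=h, s+16=i, e+16=u.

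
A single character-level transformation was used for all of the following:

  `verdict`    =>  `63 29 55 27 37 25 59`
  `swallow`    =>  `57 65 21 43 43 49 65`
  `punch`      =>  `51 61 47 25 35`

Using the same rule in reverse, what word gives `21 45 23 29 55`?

amber

v(#22)→63 and e(#5)→29: differences scale by 2, so n = 2·pos + 19. With a=1..z=26, the number is 2·pos + 19.
Reversing it on 21 45 23 29 55: 21→(21−19)÷2=1=a, 45→(45−19)÷2=13=m, 23→(23−19)÷2=2=b, 29→(29−19)÷2=5=e, 55→(55−19)÷2=18=r.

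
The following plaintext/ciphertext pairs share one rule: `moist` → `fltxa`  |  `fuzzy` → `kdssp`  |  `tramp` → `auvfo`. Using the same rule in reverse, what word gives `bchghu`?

m(12)→f(5) and o(14)→l(11) fit y≡3x+21 (mod 26); the inverse of 3 mod 26 is 9. This is an affine cipher: with a=0,…,z=25, each position x becomes (3x+21) mod 26.
Undoing it on bchghu: b(1)→9·(1−21)≡2=c; c(2)→9·(2−21)≡11=l; h(7)→9·(7−21)≡4=e; g(6)→9·(6−21)≡21=v; h(7)→9·(7−21)≡4=e; u(20)→9·(20−21)≡17=r (all mod 26).

clever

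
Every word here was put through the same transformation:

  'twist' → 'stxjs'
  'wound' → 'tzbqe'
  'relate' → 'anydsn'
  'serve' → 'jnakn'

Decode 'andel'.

ready

t(19)→s(18) and w(22)→t(19) fit y≡9x+3 (mod 26); the inverse of 9 mod 26 is 3. This is an affine cipher: with a=0,…,z=25, each position x becomes (9x+3) mod 26.
Decoding andel: a(0)→3·(0−3)≡17=r; n(13)→3·(13−3)≡4=e; d(3)→3·(3−3)≡0=a; e(4)→3·(4−3)≡3=d; l(11)→3·(11−3)≡24=y (all mod 26).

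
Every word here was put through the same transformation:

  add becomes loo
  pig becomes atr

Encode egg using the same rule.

Compare letters: a→l is +11, d→o is +11, d→o is +11 — a constant shift. Each letter is shifted forward by 11 in the alphabet (a Caesar shift of +11).
Applying it to egg: e+11=p, g+11=r, g+11=r.

prr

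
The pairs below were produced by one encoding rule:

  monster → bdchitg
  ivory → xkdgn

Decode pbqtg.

Compare letters: m→b is +15, o→d is +15, n→c is +15 — a constant shift. It's a constant shift of +15 (ROT15).
Undoing it on pbqtg: p−15=a, b−15=m, q−15=b, t−15=e, g−15=r.

amber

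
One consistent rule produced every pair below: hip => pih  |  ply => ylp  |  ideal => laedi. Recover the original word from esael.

It's just the letters in reverse order.
Decoding esael: then reverse → lease.

lease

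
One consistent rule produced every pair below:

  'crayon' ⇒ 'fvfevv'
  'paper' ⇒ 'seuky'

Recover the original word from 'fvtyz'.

In crayon: c→f is +3, r→v is +4, a→f is +5, y→e is +6 — the shift increases by 1 each position. Each letter shifts forward by (position + 3), i.e. 3, 4, 5, … — the shift grows by one for each successive letter.
Decoding fvtyz: f−3=c, v−4=r, t−5=o, y−6=s, z−7=s.

cross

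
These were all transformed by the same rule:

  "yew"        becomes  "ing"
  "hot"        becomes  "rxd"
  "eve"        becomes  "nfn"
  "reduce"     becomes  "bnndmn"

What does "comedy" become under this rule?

mxwnni

The shift depends on letter class: consonant y→i is +10, but vowel e→n is +9. Vowels shift forward by 9 and consonants shift forward by 10.
For comedy: c(cons)+10=m, o(vowel)+9=x, m(cons)+10=w, e(vowel)+9=n, d(cons)+10=n, y(cons)+10=i.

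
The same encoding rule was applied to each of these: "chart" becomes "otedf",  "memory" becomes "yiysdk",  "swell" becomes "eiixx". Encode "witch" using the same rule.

The shift depends on letter class: consonant c→o is +12, but vowel a→e is +4. Two shifts are in play — +4 for a/e/i/o/u, +12 for every other letter.
Applying it to witch: w(cons)+12=i, i(vowel)+4=m, t(cons)+12=f, c(cons)+12=o, h(cons)+12=t.

imfot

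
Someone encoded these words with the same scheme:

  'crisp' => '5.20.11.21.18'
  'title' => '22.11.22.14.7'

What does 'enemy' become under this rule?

7.16.7.15.27

The number is (letter's place in the alphabet, a=1) + 2.
On enemy: e=5→7, n=14→16, e=5→7, m=13→15, y=25→27.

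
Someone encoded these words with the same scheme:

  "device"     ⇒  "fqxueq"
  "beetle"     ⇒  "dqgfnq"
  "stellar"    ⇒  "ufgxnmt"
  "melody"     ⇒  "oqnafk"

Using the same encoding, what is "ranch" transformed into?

tmpoj

Shifts by position in device: pos 0: d→f (+2), pos 1: e→q (+12), pos 2: v→x (+2), pos 3: i→u (+12) — repeating every 2. A repeating key of period 2 is used — shifts +2, +12 over and over.
On ranch: r+2=t, a+12=m, n+2=p, c+12=o, h+2=j.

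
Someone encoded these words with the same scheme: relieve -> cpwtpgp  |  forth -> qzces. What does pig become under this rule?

atr

This is a Caesar cipher with shift 11.
On pig: p+11=a, i+11=t, g+11=r.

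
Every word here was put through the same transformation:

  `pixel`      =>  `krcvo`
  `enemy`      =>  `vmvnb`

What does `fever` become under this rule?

Each pair mirrors across the alphabet (p↔k, i↔r, x↔c): positions sum to 25. Letters are reflected about the middle of the alphabet (position → 25−position): Atbash.
For fever: f↔u, e↔v, v↔e, e↔v, r↔i.

uvevi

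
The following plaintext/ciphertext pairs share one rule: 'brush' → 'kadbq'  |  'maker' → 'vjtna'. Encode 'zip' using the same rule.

iry

Compare letters: b→k is +9, r→a is +9, u→d is +9 — a constant shift. Each letter is shifted forward by 9 in the alphabet (a Caesar shift of +9).
Applying it to zip: z+9=i, i+9=r, p+9=y.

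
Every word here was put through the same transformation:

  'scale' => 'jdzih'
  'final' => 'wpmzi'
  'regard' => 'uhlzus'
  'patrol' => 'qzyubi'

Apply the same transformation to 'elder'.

hishu

Each letter's alphabet position (a=0..z=25) is mapped through 15·x+25 mod 26 — an affine cipher.
On elder: e(4)→15·4+25≡7=h; l(11)→15·11+25≡8=i; d(3)→15·3+25≡18=s; e(4)→15·4+25≡7=h; r(17)→15·17+25≡20=u (all mod 26).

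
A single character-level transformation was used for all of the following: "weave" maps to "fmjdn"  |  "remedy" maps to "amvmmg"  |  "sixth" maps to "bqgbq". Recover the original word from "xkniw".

Shifts by position in weave: pos 0: w→f (+9), pos 1: e→m (+8), pos 2: a→j (+9), pos 3: v→d (+8) — repeating every 2. The shifts repeat in a cycle of length 2: positions 0,1,… shift by +9, +8, then the pattern repeats.
Decoding xkniw: x−9=o, k−8=c, n−9=e, i−8=a, w−9=n.

ocean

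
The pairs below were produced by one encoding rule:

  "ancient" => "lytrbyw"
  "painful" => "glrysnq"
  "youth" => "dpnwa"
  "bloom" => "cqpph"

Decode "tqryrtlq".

clinical

Each letter's alphabet position (a=0..z=25) is mapped through 17·x+11 mod 26 — an affine cipher.
Undoing it on tqryrtlq: t(19)→23·(19−11)≡2=c; q(16)→23·(16−11)≡11=l; r(17)→23·(17−11)≡8=i; y(24)→23·(24−11)≡13=n; r(17)→23·(17−11)≡8=i; t(19)→23·(19−11)≡2=c; l(11)→23·(11−11)≡0=a; q(16)→23·(16−11)≡11=l (all mod 26).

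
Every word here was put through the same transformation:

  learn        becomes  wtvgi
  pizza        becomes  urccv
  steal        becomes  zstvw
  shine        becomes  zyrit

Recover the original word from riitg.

inner

l(11)→w(22) and e(4)→t(19) fit y≡19x+21 (mod 26); the inverse of 19 mod 26 is 11. Treating letters as 0–25, the rule is x ↦ 19x + 21 (mod 26).
Undoing it on riitg: r(17)→11·(17−21)≡8=i; i(8)→11·(8−21)≡13=n; i(8)→11·(8−21)≡13=n; t(19)→11·(19−21)≡4=e; g(6)→11·(6−21)≡17=r (all mod 26).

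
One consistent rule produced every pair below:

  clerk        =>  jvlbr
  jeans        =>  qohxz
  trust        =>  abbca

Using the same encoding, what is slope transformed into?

zvvzl

The shifts repeat in a cycle of length 2: positions 0,1,… shift by +7, +10, then the pattern repeats.
For slope: s+7=z, l+10=v, o+7=v, p+10=z, e+7=l.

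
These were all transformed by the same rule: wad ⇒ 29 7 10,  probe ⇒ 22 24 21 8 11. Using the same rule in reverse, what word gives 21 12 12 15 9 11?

w is letter #23 and maps to 29: an offset of 6. Letters become their 1-based position plus 6 (so a→7, b→8, …).
Undoing it on 21 12 12 15 9 11: 21→(21−6)÷1=15=o, 12→(12−6)÷1=6=f, 12→(12−6)÷1=6=f, 15→(15−6)÷1=9=i, 9→(9−6)÷1=3=c, 11→(11−6)÷1=5=e.

office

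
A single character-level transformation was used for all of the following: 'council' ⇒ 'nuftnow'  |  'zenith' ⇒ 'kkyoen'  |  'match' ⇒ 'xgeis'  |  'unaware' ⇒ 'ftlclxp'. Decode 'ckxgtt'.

remain

It's a Vigenère-style cipher with numeric key [11,6]: position i shifts by key[i mod 2].
Undoing it on ckxgtt: c−11=r, k−6=e, x−11=m, g−6=a, t−11=i, t−6=n.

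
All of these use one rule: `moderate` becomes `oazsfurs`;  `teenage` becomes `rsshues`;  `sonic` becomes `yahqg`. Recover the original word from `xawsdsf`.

Each letter's alphabet position (a=0..z=25) is mapped through 19·x+20 mod 26 — an affine cipher.
Undoing it on xawsdsf: x(23)→11·(23−20)≡7=h; a(0)→11·(0−20)≡14=o; w(22)→11·(22−20)≡22=w; s(18)→11·(18−20)≡4=e; d(3)→11·(3−20)≡21=v; s(18)→11·(18−20)≡4=e; f(5)→11·(5−20)≡17=r (all mod 26).

however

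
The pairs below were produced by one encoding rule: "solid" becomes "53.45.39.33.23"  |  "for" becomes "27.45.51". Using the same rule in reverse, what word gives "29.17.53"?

gas

s(#19)→53 and o(#15)→45: differences scale by 2, so n = 2·pos + 15. With a=1..z=26, the number is 2·pos + 15.
Decoding 29.17.53: 29→(29−15)÷2=7=g, 17→(17−15)÷2=1=a, 53→(53−15)÷2=19=s.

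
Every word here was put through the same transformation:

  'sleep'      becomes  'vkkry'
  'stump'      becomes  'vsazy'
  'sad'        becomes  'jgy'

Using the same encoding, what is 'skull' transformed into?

The output letters match the input read backwards, each shifted +6: sleep reversed is peels. Two steps: reverse the string, then apply a Caesar shift of +6.
On skull: reverse → lluks; then shift: l+6=r, l+6=r, u+6=a, k+6=q, s+6=y.

rraqy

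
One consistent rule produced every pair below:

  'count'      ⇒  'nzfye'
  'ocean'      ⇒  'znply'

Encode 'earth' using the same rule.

Compare letters: c→n is +11, o→z is +11, u→f is +11 — a constant shift. This is a Caesar cipher with shift 11.
Applying it to earth: e+11=p, a+11=l, r+11=c, t+11=e, h+11=s.

plces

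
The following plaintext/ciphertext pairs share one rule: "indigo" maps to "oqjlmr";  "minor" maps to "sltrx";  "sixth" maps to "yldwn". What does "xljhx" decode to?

rider

Shifts by position in indigo: pos 0: i→o (+6), pos 1: n→q (+3), pos 2: d→j (+6), pos 3: i→l (+3) — repeating every 2. The shifts repeat in a cycle of length 2: positions 0,1,… shift by +6, +3, then the pattern repeats.
Reversing it on xljhx: x−6=r, l−3=i, j−6=d, h−3=e, x−6=r.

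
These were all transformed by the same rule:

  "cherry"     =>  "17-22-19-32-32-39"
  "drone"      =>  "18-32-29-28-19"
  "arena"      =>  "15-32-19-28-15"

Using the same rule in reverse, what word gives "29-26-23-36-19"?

Letters become their 1-based position plus 14 (so a→15, b→16, …).
Undoing it on 29-26-23-36-19: 29→(29−14)÷1=15=o, 26→(26−14)÷1=12=l, 23→(23−14)÷1=9=i, 36→(36−14)÷1=22=v, 19→(19−14)÷1=5=e.

olive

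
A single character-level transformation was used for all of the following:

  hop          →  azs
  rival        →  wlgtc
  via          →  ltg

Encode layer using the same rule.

cpjlw

The output letters match the input read backwards, each shifted +11: hop reversed is poh. Two steps: reverse the string, then apply a Caesar shift of +11.
On layer: reverse → reyal; then shift: r+11=c, e+11=p, y+11=j, a+11=l, l+11=w.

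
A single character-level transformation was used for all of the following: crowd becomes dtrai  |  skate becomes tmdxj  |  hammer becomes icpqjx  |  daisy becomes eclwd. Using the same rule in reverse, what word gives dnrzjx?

clover

In crowd: c→d is +1, r→t is +2, o→r is +3, w→a is +4 — the shift increases by 1 each position. The shift increases by 1 at each position, starting from +1: 1, 2, 3, ….
Reversing it on dnrzjx: d−1=c, n−2=l, r−3=o, z−4=v, j−5=e, x−6=r.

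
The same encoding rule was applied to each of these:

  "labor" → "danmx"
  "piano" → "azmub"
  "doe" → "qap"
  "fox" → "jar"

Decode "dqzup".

The output letters match the input read backwards, each shifted +12: labor reversed is robal. Read the word backwards and shift each letter +12.
Undoing it on dqzup: shift back: d−12=r, q−12=e, z−12=n, u−12=i, p−12=d → renid; then reverse → diner.

diner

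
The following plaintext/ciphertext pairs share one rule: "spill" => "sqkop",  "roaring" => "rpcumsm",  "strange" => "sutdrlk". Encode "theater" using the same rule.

In spill: s→s is +0, p→q is +1, i→k is +2, l→o is +3 — the shift increases by 1 each position. Letter i (0-indexed) is shifted by i+0, so successive shifts are 0, 1, 2, ….
On theater: t+0=t, h+1=i, e+2=g, a+3=d, t+4=x, e+5=j, r+6=x.

tigdxjx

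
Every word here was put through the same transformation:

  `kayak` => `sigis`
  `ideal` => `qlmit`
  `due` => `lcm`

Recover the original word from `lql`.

did

Each letter is shifted forward by 8 in the alphabet (a Caesar shift of +8).
Undoing it on lql: l−8=d, q−8=i, l−8=d.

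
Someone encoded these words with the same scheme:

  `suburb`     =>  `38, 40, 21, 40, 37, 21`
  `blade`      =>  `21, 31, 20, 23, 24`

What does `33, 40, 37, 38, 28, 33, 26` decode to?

s is letter #19 and maps to 38: an offset of 19. Letters become their 1-based position plus 19 (so a→20, b→21, …).
Reversing it on 33, 40, 37, 38, 28, 33, 26: 33→(33−19)÷1=14=n, 40→(40−19)÷1=21=u, 37→(37−19)÷1=18=r, 38→(38−19)÷1=19=s, 28→(28−19)÷1=9=i, 33→(33−19)÷1=14=n, 26→(26−19)÷1=7=g.

nursing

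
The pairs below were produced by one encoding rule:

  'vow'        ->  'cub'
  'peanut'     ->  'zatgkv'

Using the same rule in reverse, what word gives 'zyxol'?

Read the word backwards and shift each letter +6.
Undoing it on zyxol: shift back: z−6=t, y−6=s, x−6=r, o−6=i, l−6=f → tsrif; then reverse → first.

first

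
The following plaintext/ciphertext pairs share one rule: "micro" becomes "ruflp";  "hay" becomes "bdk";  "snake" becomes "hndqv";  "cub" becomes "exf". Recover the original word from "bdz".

The word is reversed, then every letter is shifted forward by 3.
Reversing it on bdz: shift back: b−3=y, d−3=a, z−3=w → yaw; then reverse → way.

way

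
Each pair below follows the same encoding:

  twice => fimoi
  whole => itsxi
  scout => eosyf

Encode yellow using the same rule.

kixxsi

The rule splits by letter class: vowels +4, consonants +12.
On yellow: y(cons)+12=k, e(vowel)+4=i, l(cons)+12=x, l(cons)+12=x, o(vowel)+4=s, w(cons)+12=i.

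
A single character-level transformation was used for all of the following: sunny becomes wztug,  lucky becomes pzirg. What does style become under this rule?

wyesm

In sunny: s→w is +4, u→z is +5, n→t is +6, n→u is +7 — the shift increases by 1 each position. Letter i (0-indexed) is shifted by i+4, so successive shifts are 4, 5, 6, ….
Applying it to style: s+4=w, t+5=y, y+6=e, l+7=s, e+8=m.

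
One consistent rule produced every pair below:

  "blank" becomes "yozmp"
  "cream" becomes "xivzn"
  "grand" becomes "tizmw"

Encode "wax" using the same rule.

dzc

Letters are reflected about the middle of the alphabet (position → 25−position): Atbash.
Applying it to wax: w↔d, a↔z, x↔c.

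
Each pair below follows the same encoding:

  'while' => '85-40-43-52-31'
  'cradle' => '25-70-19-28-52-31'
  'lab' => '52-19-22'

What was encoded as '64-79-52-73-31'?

pulse

With a=1..z=26, the number is 3·pos + 16.
Undoing it on 64-79-52-73-31: 64→(64−16)÷3=16=p, 79→(79−16)÷3=21=u, 52→(52−16)÷3=12=l, 73→(73−16)÷3=19=s, 31→(31−16)÷3=5=e.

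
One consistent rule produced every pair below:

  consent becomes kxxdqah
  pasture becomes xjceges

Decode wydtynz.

optimal

Each letter shifts forward by (position + 8), i.e. 8, 9, 10, … — the shift grows by one for each successive letter.
Decoding wydtynz: w−8=o, y−9=p, d−10=t, t−11=i, y−12=m, n−13=a, z−14=l.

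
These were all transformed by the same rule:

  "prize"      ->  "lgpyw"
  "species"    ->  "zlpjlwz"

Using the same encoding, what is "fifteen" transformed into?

Read the word backwards and shift each letter +7.
Applying it to fifteen: reverse → neetfif; then shift: n+7=u, e+7=l, e+7=l, t+7=a, f+7=m, i+7=p, f+7=m.

ullampm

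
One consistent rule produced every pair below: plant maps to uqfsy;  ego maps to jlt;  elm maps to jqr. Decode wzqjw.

ruler

Compare letters: p→u is +5, l→q is +5, a→f is +5 — a constant shift. It's a constant shift of +5 (ROT5).
Undoing it on wzqjw: w−5=r, z−5=u, q−5=l, j−5=e, w−5=r.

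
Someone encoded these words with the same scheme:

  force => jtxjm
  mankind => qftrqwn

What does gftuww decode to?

cannon

Each letter shifts forward by (position + 4), i.e. 4, 5, 6, … — the shift grows by one for each successive letter.
Reversing it on gftuww: g−4=c, f−5=a, t−6=n, u−7=n, w−8=o, w−9=n.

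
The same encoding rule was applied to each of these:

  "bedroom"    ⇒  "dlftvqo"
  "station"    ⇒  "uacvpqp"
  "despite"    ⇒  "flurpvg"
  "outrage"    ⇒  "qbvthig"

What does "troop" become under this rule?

vyqqw

Shifts by position in bedroom: pos 0: b→d (+2), pos 1: e→l (+7), pos 2: d→f (+2), pos 3: r→t (+2), pos 4: o→v (+7), pos 5: o→q (+2) — repeating every 3. It's a Vigenère-style cipher with numeric key [2,7,2]: position i shifts by key[i mod 3].
For troop: t+2=v, r+7=y, o+2=q, o+2=q, p+7=w.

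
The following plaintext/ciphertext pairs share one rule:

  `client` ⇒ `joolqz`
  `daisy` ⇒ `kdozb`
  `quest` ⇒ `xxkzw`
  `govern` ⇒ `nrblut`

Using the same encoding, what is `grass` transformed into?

nugzv

Shifts by position in client: pos 0: c→j (+7), pos 1: l→o (+3), pos 2: i→o (+6), pos 3: e→l (+7), pos 4: n→q (+3), pos 5: t→z (+6) — repeating every 3. It's a Vigenère-style cipher with numeric key [7,3,6]: position i shifts by key[i mod 3].
For grass: g+7=n, r+3=u, a+6=g, s+7=z, s+3=v.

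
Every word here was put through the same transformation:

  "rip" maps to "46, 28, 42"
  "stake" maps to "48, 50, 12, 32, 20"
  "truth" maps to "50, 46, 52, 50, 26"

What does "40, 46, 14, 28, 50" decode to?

orbit

Each letter becomes 2×(its alphabet position, a=1..z=26) + 10.
Reversing it on 40, 46, 14, 28, 50: 40→(40−10)÷2=15=o, 46→(46−10)÷2=18=r, 14→(14−10)÷2=2=b, 28→(28−10)÷2=9=i, 50→(50−10)÷2=20=t.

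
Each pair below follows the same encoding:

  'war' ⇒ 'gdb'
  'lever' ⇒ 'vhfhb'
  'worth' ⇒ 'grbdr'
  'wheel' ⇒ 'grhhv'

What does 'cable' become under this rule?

mdlvh

The shift depends on letter class: consonant w→g is +10, but vowel a→d is +3. Vowels shift forward by 3 and consonants shift forward by 10.
On cable: c(cons)+10=m, a(vowel)+3=d, b(cons)+10=l, l(cons)+10=v, e(vowel)+3=h.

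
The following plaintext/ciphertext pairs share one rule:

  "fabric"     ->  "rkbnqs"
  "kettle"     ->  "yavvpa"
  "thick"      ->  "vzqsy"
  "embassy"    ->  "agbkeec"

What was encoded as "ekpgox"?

salmon

This is an affine cipher: with a=0,…,z=25, each position x becomes (17x+10) mod 26.
Reversing it on ekpgox: e(4)→23·(4−10)≡18=s; k(10)→23·(10−10)≡0=a; p(15)→23·(15−10)≡11=l; g(6)→23·(6−10)≡12=m; o(14)→23·(14−10)≡14=o; x(23)→23·(23−10)≡13=n (all mod 26).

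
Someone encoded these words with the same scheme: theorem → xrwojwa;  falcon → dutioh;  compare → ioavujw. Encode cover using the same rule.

t(19)→x(23) and h(7)→r(17) fit y≡7x+20 (mod 26); the inverse of 7 mod 26 is 15. Treating letters as 0–25, the rule is x ↦ 7x + 20 (mod 26).
On cover: c(2)→7·2+20≡8=i; o(14)→7·14+20≡14=o; v(21)→7·21+20≡11=l; e(4)→7·4+20≡22=w; r(17)→7·17+20≡9=j (all mod 26).

iolwj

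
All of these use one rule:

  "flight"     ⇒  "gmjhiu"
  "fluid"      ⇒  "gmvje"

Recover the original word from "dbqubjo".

captain

It's a constant shift of +1 (ROT1).
Reversing it on dbqubjo: d−1=c, b−1=a, q−1=p, u−1=t, b−1=a, j−1=i, o−1=n.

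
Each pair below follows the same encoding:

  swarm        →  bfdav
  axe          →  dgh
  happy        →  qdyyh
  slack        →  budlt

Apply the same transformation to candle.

Two shifts are in play — +3 for a/e/i/o/u, +9 for every other letter.
On candle: c(cons)+9=l, a(vowel)+3=d, n(cons)+9=w, d(cons)+9=m, l(cons)+9=u, e(vowel)+3=h.

ldwmuh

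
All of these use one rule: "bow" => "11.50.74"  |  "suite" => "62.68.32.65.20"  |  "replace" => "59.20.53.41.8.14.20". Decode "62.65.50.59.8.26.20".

storage

b(#2)→11 and o(#15)→50: differences scale by 3, so n = 3·pos + 5. With a=1..z=26, the number is 3·pos + 5.
Undoing it on 62.65.50.59.8.26.20: 62→(62−5)÷3=19=s, 65→(65−5)÷3=20=t, 50→(50−5)÷3=15=o, 59→(59−5)÷3=18=r, 8→(8−5)÷3=1=a, 26→(26−5)÷3=7=g, 20→(20−5)÷3=5=e.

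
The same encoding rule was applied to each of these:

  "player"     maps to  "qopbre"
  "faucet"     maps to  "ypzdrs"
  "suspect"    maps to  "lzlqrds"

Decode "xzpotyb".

p(15)→q(16) and l(11)→o(14) fit y≡7x+15 (mod 26); the inverse of 7 mod 26 is 15. This is an affine cipher: with a=0,…,z=25, each position x becomes (7x+15) mod 26.
Decoding xzpotyb: x(23)→15·(23−15)≡16=q; z(25)→15·(25−15)≡20=u; p(15)→15·(15−15)≡0=a; o(14)→15·(14−15)≡11=l; t(19)→15·(19−15)≡8=i; y(24)→15·(24−15)≡5=f; b(1)→15·(1−15)≡24=y (all mod 26).

qualify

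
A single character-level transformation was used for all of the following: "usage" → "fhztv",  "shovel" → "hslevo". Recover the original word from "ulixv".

Letters are reflected about the middle of the alphabet (position → 25−position): Atbash.
Reversing it on ulixv: u↔f, l↔o, i↔r, x↔c, v↔e.

force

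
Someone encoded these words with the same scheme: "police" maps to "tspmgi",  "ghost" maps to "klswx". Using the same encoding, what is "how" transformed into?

It's a constant shift of +4 (ROT4).
On how: h+4=l, o+4=s, w+4=a.

lsa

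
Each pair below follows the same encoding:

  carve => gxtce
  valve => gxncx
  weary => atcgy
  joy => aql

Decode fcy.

wad

Two steps: reverse the string, then apply a Caesar shift of +2.
Undoing it on fcy: shift back: f−2=d, c−2=a, y−2=w → daw; then reverse → wad.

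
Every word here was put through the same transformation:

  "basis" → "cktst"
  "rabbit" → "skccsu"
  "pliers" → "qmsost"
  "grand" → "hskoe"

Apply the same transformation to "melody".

nomyez

The rule splits by letter class: vowels +10, consonants +1.
Applying it to melody: m(cons)+1=n, e(vowel)+10=o, l(cons)+1=m, o(vowel)+10=y, d(cons)+1=e, y(cons)+1=z.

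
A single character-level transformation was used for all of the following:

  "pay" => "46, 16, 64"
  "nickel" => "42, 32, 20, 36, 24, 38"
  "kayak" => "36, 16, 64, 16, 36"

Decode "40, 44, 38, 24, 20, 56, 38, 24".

p(#16)→46 and a(#1)→16: differences scale by 2, so n = 2·pos + 14. Each letter becomes 2×(its alphabet position, a=1..z=26) + 14.
Reversing it on 40, 44, 38, 24, 20, 56, 38, 24: 40→(40−14)÷2=13=m, 44→(44−14)÷2=15=o, 38→(38−14)÷2=12=l, 24→(24−14)÷2=5=e, 20→(20−14)÷2=3=c, 56→(56−14)÷2=21=u, 38→(38−14)÷2=12=l, 24→(24−14)÷2=5=e.

molecule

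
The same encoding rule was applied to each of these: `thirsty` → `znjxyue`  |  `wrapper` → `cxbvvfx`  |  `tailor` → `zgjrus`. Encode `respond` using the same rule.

Shifts by position in thirsty: pos 0: t→z (+6), pos 1: h→n (+6), pos 2: i→j (+1), pos 3: r→x (+6), pos 4: s→y (+6), pos 5: t→u (+1) — repeating every 3. A repeating key of period 3 is used — shifts +6, +6, +1 over and over.
For respond: r+6=x, e+6=k, s+1=t, p+6=v, o+6=u, n+1=o, d+6=j.

xktvuoj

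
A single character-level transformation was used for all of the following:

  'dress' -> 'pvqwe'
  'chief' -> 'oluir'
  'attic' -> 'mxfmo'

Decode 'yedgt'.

It's a Vigenère-style cipher with numeric key [12,4]: position i shifts by key[i mod 2].
Undoing it on yedgt: y−12=m, e−4=a, d−12=r, g−4=c, t−12=h.

march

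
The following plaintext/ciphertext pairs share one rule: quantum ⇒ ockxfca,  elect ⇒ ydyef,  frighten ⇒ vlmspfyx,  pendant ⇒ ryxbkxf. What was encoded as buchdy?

double

q(16)→o(14) and u(20)→c(2) fit y≡23x+10 (mod 26); the inverse of 23 mod 26 is 17. Treating letters as 0–25, the rule is x ↦ 23x + 10 (mod 26).
Undoing it on buchdy: b(1)→17·(1−10)≡3=d; u(20)→17·(20−10)≡14=o; c(2)→17·(2−10)≡20=u; h(7)→17·(7−10)≡1=b; d(3)→17·(3−10)≡11=l; y(24)→17·(24−10)≡4=e (all mod 26).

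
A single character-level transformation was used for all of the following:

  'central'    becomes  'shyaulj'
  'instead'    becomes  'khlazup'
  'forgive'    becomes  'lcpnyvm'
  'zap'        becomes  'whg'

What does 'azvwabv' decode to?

The output letters match the input read backwards, each shifted +7: central reversed is lartnec. Two steps: reverse the string, then apply a Caesar shift of +7.
Undoing it on azvwabv: shift back: a−7=t, z−7=s, v−7=o, w−7=p, a−7=t, b−7=u, v−7=o → tsoptuo; then reverse → outpost.

outpost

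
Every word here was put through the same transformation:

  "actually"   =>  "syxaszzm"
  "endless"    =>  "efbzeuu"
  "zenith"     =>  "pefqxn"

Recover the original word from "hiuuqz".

a(0)→s(18) and c(2)→y(24) fit y≡3x+18 (mod 26); the inverse of 3 mod 26 is 9. Each letter's alphabet position (a=0..z=25) is mapped through 3·x+18 mod 26 — an affine cipher.
Reversing it on hiuuqz: h(7)→9·(7−18)≡5=f; i(8)→9·(8−18)≡14=o; u(20)→9·(20−18)≡18=s; u(20)→9·(20−18)≡18=s; q(16)→9·(16−18)≡8=i; z(25)→9·(25−18)≡11=l (all mod 26).

fossil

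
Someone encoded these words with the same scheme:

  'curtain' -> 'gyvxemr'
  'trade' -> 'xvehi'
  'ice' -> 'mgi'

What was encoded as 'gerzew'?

Compare letters: c→g is +4, u→y is +4, r→v is +4 — a constant shift. Every letter moves 4 places later in the alphabet, wrapping around z→a.
Undoing it on gerzew: g−4=c, e−4=a, r−4=n, z−4=v, e−4=a, w−4=s.

canvas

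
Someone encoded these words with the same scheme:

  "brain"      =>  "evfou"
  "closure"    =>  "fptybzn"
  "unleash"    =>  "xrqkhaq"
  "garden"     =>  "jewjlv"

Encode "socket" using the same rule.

In brain: b→e is +3, r→v is +4, a→f is +5, i→o is +6 — the shift increases by 1 each position. Each letter shifts forward by (position + 3), i.e. 3, 4, 5, … — the shift grows by one for each successive letter.
Applying it to socket: s+3=v, o+4=s, c+5=h, k+6=q, e+7=l, t+8=b.

vshqlb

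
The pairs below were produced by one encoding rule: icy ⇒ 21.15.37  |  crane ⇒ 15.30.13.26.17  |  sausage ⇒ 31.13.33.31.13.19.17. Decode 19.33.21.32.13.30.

i is letter #9 and maps to 21: an offset of 12. Each letter is replaced by its alphabet position (a=1..z=26) + 12.
Decoding 19.33.21.32.13.30: 19→(19−12)÷1=7=g, 33→(33−12)÷1=21=u, 21→(21−12)÷1=9=i, 32→(32−12)÷1=20=t, 13→(13−12)÷1=1=a, 30→(30−12)÷1=18=r.

guitar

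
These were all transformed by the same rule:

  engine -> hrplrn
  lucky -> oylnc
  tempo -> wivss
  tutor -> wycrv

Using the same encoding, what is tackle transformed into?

Shifts by position in engine: pos 0: e→h (+3), pos 1: n→r (+4), pos 2: g→p (+9), pos 3: i→l (+3), pos 4: n→r (+4), pos 5: e→n (+9) — repeating every 3. A repeating key of period 3 is used — shifts +3, +4, +9 over and over.
For tackle: t+3=w, a+4=e, c+9=l, k+3=n, l+4=p, e+9=n.

welnpn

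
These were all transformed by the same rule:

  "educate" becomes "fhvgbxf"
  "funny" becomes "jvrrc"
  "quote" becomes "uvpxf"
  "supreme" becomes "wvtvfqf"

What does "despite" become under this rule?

The shift depends on letter class: consonant d→h is +4, but vowel e→f is +1. Two shifts are in play — +1 for a/e/i/o/u, +4 for every other letter.
Applying it to despite: d(cons)+4=h, e(vowel)+1=f, s(cons)+4=w, p(cons)+4=t, i(vowel)+1=j, t(cons)+4=x, e(vowel)+1=f.

hfwtjxf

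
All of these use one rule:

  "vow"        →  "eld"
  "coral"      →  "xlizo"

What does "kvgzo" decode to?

petal

Letters are reflected about the middle of the alphabet (position → 25−position): Atbash.
Reversing it on kvgzo: k↔p, v↔e, g↔t, z↔a, o↔l.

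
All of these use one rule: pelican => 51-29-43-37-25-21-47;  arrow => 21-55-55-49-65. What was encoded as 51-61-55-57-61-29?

pursue

p(#16)→51 and e(#5)→29: differences scale by 2, so n = 2·pos + 19. With a=1..z=26, the number is 2·pos + 19.
Reversing it on 51-61-55-57-61-29: 51→(51−19)÷2=16=p, 61→(61−19)÷2=21=u, 55→(55−19)÷2=18=r, 57→(57−19)÷2=19=s, 61→(61−19)÷2=21=u, 29→(29−19)÷2=5=e.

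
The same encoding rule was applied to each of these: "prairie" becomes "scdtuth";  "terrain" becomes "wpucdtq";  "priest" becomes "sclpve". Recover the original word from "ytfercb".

Shifts by position in prairie: pos 0: p→s (+3), pos 1: r→c (+11), pos 2: a→d (+3), pos 3: i→t (+11) — repeating every 2. A repeating key of period 2 is used — shifts +3, +11 over and over.
Reversing it on ytfercb: y−3=v, t−11=i, f−3=c, e−11=t, r−3=o, c−11=r, b−3=y.

victory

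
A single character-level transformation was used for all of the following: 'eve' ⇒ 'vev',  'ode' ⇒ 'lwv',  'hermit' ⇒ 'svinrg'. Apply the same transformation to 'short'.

hslig

Each pair mirrors across the alphabet (e↔v, v↔e, e↔v): positions sum to 25. Letters are reflected about the middle of the alphabet (position → 25−position): Atbash.
On short: s↔h, h↔s, o↔l, r↔i, t↔g.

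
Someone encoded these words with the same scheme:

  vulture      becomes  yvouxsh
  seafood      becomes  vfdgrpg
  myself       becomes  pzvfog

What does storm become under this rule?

vursp

Shifts by position in vulture: pos 0: v→y (+3), pos 1: u→v (+1), pos 2: l→o (+3), pos 3: t→u (+1) — repeating every 2. It's a Vigenère-style cipher with numeric key [3,1]: position i shifts by key[i mod 2].
For storm: s+3=v, t+1=u, o+3=r, r+1=s, m+3=p.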